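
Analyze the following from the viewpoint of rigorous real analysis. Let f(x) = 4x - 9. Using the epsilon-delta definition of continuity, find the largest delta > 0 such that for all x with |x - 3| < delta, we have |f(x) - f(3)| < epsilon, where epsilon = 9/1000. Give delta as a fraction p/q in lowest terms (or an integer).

We compute f(3) = 4*(3) - 9 = 3.
|f(x) - f(3)| = |4x - 9 - (3)| = |4(x - 3)| = 4|x - 3|.
We need 4|x - 3| < 9/1000, i.e. |x - 3| < 9/1000 / 4 = 9/4000.
So any delta <= 9/4000 works. Conversely, if delta > 9/4000, then x = 3 + 9/4000 satisfies |x - 3| = 9/4000 < delta but |f(x) - f(3)| = 4 * 9/4000 = 9/1000, which is not < 9/1000; so no larger delta works.
Hence the largest such delta is 9/4000.

9/4000


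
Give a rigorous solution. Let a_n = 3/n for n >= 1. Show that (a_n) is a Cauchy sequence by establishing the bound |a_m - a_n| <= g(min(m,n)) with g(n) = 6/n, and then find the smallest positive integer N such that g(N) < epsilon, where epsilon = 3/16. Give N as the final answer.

For any m, n >= 1, by the triangle inequality:
|a_m - a_n| = |3/m - 3/n| <= 3*1/m + 3*1/n <= 6/min(m,n).
So g(n) = 6/n bounds the Cauchy difference. Since g(n) -> 0, (a_n) is Cauchy.
Now solve g(N) < 3/16: 6/N < 3/16 <=> N > 6 / (3/16) = 32.
The smallest integer strictly greater than 32 is N = 33.
Check: g(33) = 6/33 = 2/11 < 3/16; g(32) = 3/16 >= 3/16. So N = 33.

33


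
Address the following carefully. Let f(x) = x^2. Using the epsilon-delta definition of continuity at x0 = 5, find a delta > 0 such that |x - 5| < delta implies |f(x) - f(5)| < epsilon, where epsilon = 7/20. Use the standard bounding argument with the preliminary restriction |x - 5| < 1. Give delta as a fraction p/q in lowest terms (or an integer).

Factor: |x^2 - (5)^2| = |x - 5| * |x + 5|.
Impose |x - 5| < 1 first. Then |x + 5| = |(x - 5) + 2*(5)| <= |x - 5| + 2*|5| < 1 + 10 = 11.
So |x^2 - (5)^2| < delta * 11.
We need delta * 11 <= 7/20, i.e. delta <= 7/20/11 = 7/220.
Since 7/220 < 1, this is tighter than 1; take delta = 7/220.
So delta = 7/220 works.

7/220


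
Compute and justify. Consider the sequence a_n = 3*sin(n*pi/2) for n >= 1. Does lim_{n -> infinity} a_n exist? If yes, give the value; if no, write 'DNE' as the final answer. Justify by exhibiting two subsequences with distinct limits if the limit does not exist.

Examine the behaviour of a_n along subsequences.
a_{4k+1} = 3*sin(pi/2 + 2k*pi) = 3 -> 3. a_{4k+3} = 3*sin(3pi/2 + 2k*pi) = -3 -> -3.
Since these two subsequential limits are 3 and -3, distinct, the full sequence cannot converge (a convergent sequence has all subsequences tending to the same limit). So lim a_n does not exist.

DNE


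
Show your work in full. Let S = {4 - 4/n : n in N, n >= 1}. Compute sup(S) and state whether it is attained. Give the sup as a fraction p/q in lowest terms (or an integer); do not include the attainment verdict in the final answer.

Analysis:
- Values: 0, 2, 8/3, 3, ... strictly increasing.
- Minimum is 0 (n=1); inf = 0 (attained).
- 4 - 4/n -> 4 from below; sup = 4, not attained.
Conclusion: sup(S) = 4, not attained in S.

4


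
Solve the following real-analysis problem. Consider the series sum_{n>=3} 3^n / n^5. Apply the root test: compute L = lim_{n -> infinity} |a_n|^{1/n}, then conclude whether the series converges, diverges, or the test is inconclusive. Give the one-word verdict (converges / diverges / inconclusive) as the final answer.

Let a_n denote the general term. Form |a_n|^(1/n) and simplify:
|a_n|^(1/n) = 3/n^(5/n)
Take the limit as n -> infinity: L = 3.
Since L = 3 > 1, the root test implies divergence.

diverges


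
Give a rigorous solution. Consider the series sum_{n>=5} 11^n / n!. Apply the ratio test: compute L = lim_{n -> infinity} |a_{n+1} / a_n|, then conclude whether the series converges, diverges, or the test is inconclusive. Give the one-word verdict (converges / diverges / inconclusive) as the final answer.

Let a_n denote the general term. Form the ratio a_{n+1}/a_n and simplify:
a_{n+1}/a_n = 11/(n + 1)
Take the limit as n -> infinity: L = 0.
Since L = 0 < 1, the ratio test implies the series converges.

converges


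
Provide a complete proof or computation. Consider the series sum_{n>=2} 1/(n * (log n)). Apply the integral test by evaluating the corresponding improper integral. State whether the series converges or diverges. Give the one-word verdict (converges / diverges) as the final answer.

Let f(x) = 1/(x*log(x)). Then f is positive, continuous, and decreasing on [2, infinity), so the integral test applies.
Compute the improper integral int_{2}^infinity f(x) dx:
  antiderivative F(x) = log(log(x)).
  F(x) = log(log(x)) -> infinity as x -> infinity. The integral diverges, so by the integral test, the series diverges.

diverges


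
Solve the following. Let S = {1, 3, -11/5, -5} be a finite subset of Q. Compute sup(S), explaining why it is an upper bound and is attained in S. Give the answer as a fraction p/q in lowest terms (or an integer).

S is finite, so sup(S) = max(S).
Sorted decreasing:
3, 1, -11/5, -5
The extremum is 3.
For every x in S, x <= 3. And 3 is in S, so it is attained.
Therefore sup(S) = 3.

3


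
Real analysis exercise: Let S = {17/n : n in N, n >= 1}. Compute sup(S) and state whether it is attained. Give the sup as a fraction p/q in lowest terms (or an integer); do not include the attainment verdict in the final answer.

Analysis:
- Values: 17, 17/2, 17/3, 17/4, ... strictly decreasing.
- The maximum is 17 (n=1); sup = 17 (attained).
- The set is bounded below by 0; 17/n -> 0 so 0 is the greatest lower bound.
- 0 is not in the set, so inf = 0 is not attained.
Conclusion: sup(S) = 17, attained in S.

17


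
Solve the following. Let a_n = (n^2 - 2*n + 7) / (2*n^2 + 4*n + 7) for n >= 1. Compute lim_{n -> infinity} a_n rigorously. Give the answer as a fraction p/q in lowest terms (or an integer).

Divide numerator and denominator by n^2, the highest power:
numerator / n^2 = 1 - 2/n + 7/n^2
denominator / n^2 = 2 + 4/n + 7/n^2
As n -> infinity, all terms of the form c/n^k (k >= 1) tend to 0.
So numerator / n^2 -> 1 and denominator / n^2 -> 2.
Therefore lim a_n = 1/2.

1/2


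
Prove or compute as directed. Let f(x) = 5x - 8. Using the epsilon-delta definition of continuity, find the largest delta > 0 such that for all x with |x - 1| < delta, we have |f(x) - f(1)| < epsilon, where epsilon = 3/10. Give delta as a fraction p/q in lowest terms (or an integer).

We compute f(1) = 5*(1) - 8 = -3.
|f(x) - f(1)| = |5x - 8 - (-3)| = |5(x - 1)| = 5|x - 1|.
We need 5|x - 1| < 3/10, i.e. |x - 1| < 3/10 / 5 = 3/50.
So any delta <= 3/50 works. Conversely, if delta > 3/50, then x = 1 + 3/50 satisfies |x - 1| = 3/50 < delta but |f(x) - f(1)| = 5 * 3/50 = 3/10, which is not < 3/10; so no larger delta works.
Hence the largest such delta is 3/50.

3/50


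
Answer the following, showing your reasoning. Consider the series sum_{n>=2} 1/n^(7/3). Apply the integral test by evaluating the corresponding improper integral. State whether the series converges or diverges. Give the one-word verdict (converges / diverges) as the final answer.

Let f(x) = x^(-7/3). Then f is positive, continuous, and decreasing on [2, infinity), so the integral test applies.
Compute the improper integral int_{2}^infinity f(x) dx:
  antiderivative F(x) = -3/(4*x^(4/3)).
  As x -> infinity, F(x) -> 0 (since p = 7/3 > 1).
  So int = F(infinity) - F(2) = 0 - (-3*2^(2/3)/16) = 3*2^(2/3)/16.
  Finite, so by the integral test, the series converges.

converges


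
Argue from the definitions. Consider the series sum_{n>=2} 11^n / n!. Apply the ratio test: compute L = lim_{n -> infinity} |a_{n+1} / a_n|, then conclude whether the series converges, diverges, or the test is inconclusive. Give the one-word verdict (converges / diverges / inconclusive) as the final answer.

Let a_n denote the general term. Form the ratio a_{n+1}/a_n and simplify:
a_{n+1}/a_n = 11/(n + 1)
Take the limit as n -> infinity: L = 0.
Since L = 0 < 1, the ratio test implies the series converges.

converges


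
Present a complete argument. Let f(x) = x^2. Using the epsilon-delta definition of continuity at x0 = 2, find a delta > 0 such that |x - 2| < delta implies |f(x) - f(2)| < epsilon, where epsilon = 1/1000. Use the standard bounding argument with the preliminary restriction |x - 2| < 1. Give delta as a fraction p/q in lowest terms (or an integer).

Factor: |x^2 - (2)^2| = |x - 2| * |x + 2|.
Impose |x - 2| < 1 first. Then |x + 2| = |(x - 2) + 2*(2)| <= |x - 2| + 2*|2| < 1 + 4 = 5.
So |x^2 - (2)^2| < delta * 5.
We need delta * 5 <= 1/1000, i.e. delta <= 1/1000/5 = 1/5000.
Since 1/5000 < 1, this is tighter than 1; take delta = 1/5000.
So delta = 1/5000 works.

1/5000


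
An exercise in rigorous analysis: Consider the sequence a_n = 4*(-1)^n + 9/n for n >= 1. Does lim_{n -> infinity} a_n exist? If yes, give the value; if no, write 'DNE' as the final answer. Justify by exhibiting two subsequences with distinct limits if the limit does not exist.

Examine the behaviour of a_n along subsequences.
a_{2k} = 4 + 9/(2k) -> 4. a_{2k+1} = -4 + 9/(2k+1) -> -4.
Since these two subsequential limits are 4 and -4, distinct, the full sequence cannot converge (a convergent sequence has all subsequences tending to the same limit). So lim a_n does not exist.

DNE


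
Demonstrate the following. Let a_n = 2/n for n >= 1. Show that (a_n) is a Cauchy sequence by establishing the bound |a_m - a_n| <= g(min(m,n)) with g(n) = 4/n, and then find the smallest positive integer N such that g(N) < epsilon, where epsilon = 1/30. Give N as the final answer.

For any m, n >= 1, by the triangle inequality:
|a_m - a_n| = |2/m - 2/n| <= 2*1/m + 2*1/n <= 4/min(m,n).
So g(n) = 4/n bounds the Cauchy difference. Since g(n) -> 0, (a_n) is Cauchy.
Now solve g(N) < 1/30: 4/N < 1/30 <=> N > 4 / (1/30) = 120.
The smallest integer strictly greater than 120 is N = 121.
Check: g(121) = 4/121 = 4/121 < 1/30; g(120) = 1/30 >= 1/30. So N = 121.

121


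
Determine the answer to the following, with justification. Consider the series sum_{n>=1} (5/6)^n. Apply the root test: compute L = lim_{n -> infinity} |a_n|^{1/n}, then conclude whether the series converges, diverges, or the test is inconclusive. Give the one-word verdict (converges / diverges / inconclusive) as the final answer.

Let a_n denote the general term. Form |a_n|^(1/n) and simplify:
|a_n|^(1/n) = 5/6
Take the limit as n -> infinity: L = 5/6.
Since L = 5/6 < 1, the root test implies convergence.

converges


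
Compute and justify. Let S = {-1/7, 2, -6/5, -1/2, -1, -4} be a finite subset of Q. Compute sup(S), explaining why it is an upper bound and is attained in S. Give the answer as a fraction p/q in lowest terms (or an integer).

S is finite, so sup(S) = max(S).
Sorted decreasing:
2, -1/7, -1/2, -1, -6/5, -4
The extremum is 2.
For every x in S, x <= 2. And 2 is in S, so it is attained.
Therefore sup(S) = 2.

2


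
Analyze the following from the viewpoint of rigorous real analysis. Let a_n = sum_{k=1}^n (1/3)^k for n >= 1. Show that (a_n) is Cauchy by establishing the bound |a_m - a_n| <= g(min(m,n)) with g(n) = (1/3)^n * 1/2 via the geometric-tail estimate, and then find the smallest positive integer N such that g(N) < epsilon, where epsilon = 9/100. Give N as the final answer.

For m > n >= 1: |a_m - a_n| = sum_{k=n+1}^m (1/3)^k < sum_{k=n+1}^infinity (1/3)^k = (1/3)^(n+1) / (1 - 1/3) = (1/3)^n * (1/3) * (3/2) = (1/3)^n * 1/2.
So g(n) = (1/3)^n / 2. Since g(n) -> 0, (a_n) is Cauchy.
Now solve g(N) < 9/100: (1/3)^N / 2 < 9/100 <=> 3^N > 1 / (2 * 9/100) = 50/9.
Check powers of 3: 3^1 = 3 <= 50/9, 3^2 = 9 > 50/9.
So the smallest such N is 2. Check: g(2) = 1/(2 * 9) = 1/18 < 9/100.

2


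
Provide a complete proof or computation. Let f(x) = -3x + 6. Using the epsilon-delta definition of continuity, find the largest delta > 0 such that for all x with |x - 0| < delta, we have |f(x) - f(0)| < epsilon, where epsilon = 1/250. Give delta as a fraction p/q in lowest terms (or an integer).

We compute f(0) = -3*(0) + 6 = 6.
|f(x) - f(0)| = |-3x + 6 - (6)| = |-3(x - 0)| = 3|x - 0|.
We need 3|x - 0| < 1/250, i.e. |x - 0| < 1/250 / 3 = 1/750.
So any delta <= 1/750 works. Conversely, if delta > 1/750, then x = 0 + 1/750 satisfies |x - 0| = 1/750 < delta but |f(x) - f(0)| = 3 * 1/750 = 1/250, which is not < 1/250; so no larger delta works.
Hence the largest such delta is 1/750.

1/750


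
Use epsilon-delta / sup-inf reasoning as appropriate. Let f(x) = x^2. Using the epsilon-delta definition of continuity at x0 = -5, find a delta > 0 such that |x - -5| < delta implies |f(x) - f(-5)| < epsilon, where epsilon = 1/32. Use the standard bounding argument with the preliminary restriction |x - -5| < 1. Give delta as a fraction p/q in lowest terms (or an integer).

Factor: |x^2 - (-5)^2| = |x - -5| * |x + -5|.
Impose |x - -5| < 1 first. Then |x + -5| = |(x - -5) + 2*(-5)| <= |x - -5| + 2*|-5| < 1 + 10 = 11.
So |x^2 - (-5)^2| < delta * 11.
We need delta * 11 <= 1/32, i.e. delta <= 1/32/11 = 1/352.
Since 1/352 < 1, this is tighter than 1; take delta = 1/352.
So delta = 1/352 works.

1/352


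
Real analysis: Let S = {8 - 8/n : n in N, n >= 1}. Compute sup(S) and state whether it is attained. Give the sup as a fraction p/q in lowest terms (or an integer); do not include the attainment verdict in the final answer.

Analysis:
- Values: 0, 4, 16/3, 6, ... strictly increasing.
- Minimum is 0 (n=1); inf = 0 (attained).
- 8 - 8/n -> 8 from below; sup = 8, not attained.
Conclusion: sup(S) = 8, not attained in S.

8


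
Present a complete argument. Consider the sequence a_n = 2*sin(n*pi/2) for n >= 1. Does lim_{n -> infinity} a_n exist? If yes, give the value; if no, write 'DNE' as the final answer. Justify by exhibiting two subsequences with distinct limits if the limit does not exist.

Examine the behaviour of a_n along subsequences.
a_{4k+1} = 2*sin(pi/2 + 2k*pi) = 2 -> 2. a_{4k+3} = 2*sin(3pi/2 + 2k*pi) = -2 -> -2.
Since these two subsequential limits are 2 and -2, distinct, the full sequence cannot converge (a convergent sequence has all subsequences tending to the same limit). So lim a_n does not exist.

DNE


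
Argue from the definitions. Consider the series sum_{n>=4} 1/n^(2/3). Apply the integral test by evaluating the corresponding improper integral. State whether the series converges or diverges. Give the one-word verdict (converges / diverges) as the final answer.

Let f(x) = x^(-2/3). Then f is positive, continuous, and decreasing on [4, infinity), so the integral test applies.
Compute the improper integral int_{4}^infinity f(x) dx:
  antiderivative F(x) = 3*x^(1/3).
  As x -> infinity, F(x) -> infinity (since p = 2/3 < 1).
  So the integral diverges. By the integral test, the series diverges.

diverges


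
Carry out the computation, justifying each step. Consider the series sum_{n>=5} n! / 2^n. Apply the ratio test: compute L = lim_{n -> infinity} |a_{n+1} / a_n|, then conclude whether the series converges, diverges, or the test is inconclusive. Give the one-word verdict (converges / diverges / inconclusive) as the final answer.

Let a_n denote the general term. Form the ratio a_{n+1}/a_n and simplify:
a_{n+1}/a_n = n/2 + 1/2
Take the limit as n -> infinity: L = infinity.
Since L = infinity > 1 (or L = infinity), the ratio test implies the series diverges.

diverges


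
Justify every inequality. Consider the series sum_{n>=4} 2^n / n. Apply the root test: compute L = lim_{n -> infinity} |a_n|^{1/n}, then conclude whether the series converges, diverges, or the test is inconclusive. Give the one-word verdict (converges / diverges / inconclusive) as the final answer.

Let a_n denote the general term. Form |a_n|^(1/n) and simplify:
|a_n|^(1/n) = 2/n^(1/n)
Take the limit as n -> infinity: L = 2.
Since L = 2 > 1, the root test implies divergence.

diverges


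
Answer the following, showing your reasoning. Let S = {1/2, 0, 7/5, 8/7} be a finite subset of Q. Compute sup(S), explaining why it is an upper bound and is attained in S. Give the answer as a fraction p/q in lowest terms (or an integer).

S is finite, so sup(S) = max(S).
Sorted decreasing:
7/5, 8/7, 1/2, 0
The extremum is 7/5.
For every x in S, x <= 7/5. And 7/5 is in S, so it is attained.
Therefore sup(S) = 7/5.

7/5


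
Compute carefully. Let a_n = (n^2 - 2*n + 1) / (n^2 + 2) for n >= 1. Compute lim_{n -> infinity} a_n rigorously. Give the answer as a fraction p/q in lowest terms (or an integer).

Divide numerator and denominator by n^2, the highest power:
numerator / n^2 = 1 - 2/n + n^(-2)
denominator / n^2 = 1 + 2/n^2
As n -> infinity, all terms of the form c/n^k (k >= 1) tend to 0.
So numerator / n^2 -> 1 and denominator / n^2 -> 1.
Therefore lim a_n = 1.

1


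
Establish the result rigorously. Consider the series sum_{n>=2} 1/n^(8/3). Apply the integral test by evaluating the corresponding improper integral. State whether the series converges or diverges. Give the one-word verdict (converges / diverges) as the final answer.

Let f(x) = x^(-8/3). Then f is positive, continuous, and decreasing on [2, infinity), so the integral test applies.
Compute the improper integral int_{2}^infinity f(x) dx:
  antiderivative F(x) = -3/(5*x^(5/3)).
  As x -> infinity, F(x) -> 0 (since p = 8/3 > 1).
  So int = F(infinity) - F(2) = 0 - (-3*2^(1/3)/20) = 3*2^(1/3)/20.
  Finite, so by the integral test, the series converges.

converges


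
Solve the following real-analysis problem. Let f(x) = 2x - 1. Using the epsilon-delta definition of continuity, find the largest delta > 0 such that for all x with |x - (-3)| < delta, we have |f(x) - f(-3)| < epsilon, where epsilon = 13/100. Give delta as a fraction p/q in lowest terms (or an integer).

We compute f(-3) = 2*(-3) - 1 = -7.
|f(x) - f(-3)| = |2x - 1 - (-7)| = |2(x - (-3))| = 2|x - (-3)|.
We need 2|x - (-3)| < 13/100, i.e. |x - (-3)| < 13/100 / 2 = 13/200.
So any delta <= 13/200 works. Conversely, if delta > 13/200, then x = -3 + 13/200 satisfies |x - (-3)| = 13/200 < delta but |f(x) - f(-3)| = 2 * 13/200 = 13/100, which is not < 13/100; so no larger delta works.
Hence the largest such delta is 13/200.

13/200


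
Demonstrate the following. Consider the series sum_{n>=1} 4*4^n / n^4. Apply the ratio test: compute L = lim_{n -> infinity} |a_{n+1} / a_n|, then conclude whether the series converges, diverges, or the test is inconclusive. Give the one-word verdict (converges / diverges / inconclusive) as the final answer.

Let a_n denote the general term. Form the ratio a_{n+1}/a_n and simplify:
a_{n+1}/a_n = 4*n^4/(n + 1)^4
Take the limit as n -> infinity: L = 4.
Since L = 4 > 1 (or L = infinity), the ratio test implies the series diverges.

diverges


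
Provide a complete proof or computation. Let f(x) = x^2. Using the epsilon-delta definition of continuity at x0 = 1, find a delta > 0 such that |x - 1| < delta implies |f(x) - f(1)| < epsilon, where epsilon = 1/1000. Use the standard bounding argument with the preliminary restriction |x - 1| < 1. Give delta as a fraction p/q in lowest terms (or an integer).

Factor: |x^2 - (1)^2| = |x - 1| * |x + 1|.
Impose |x - 1| < 1 first. Then |x + 1| = |(x - 1) + 2*(1)| <= |x - 1| + 2*|1| < 1 + 2 = 3.
So |x^2 - (1)^2| < delta * 3.
We need delta * 3 <= 1/1000, i.e. delta <= 1/1000/3 = 1/3000.
Since 1/3000 < 1, this is tighter than 1; take delta = 1/3000.
So delta = 1/3000 works.

1/3000


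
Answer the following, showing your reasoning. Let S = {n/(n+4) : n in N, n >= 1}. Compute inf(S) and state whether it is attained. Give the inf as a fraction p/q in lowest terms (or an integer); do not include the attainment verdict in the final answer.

Analysis:
- Values: 1/5, 1/3, 3/7, 1/2, ... strictly increasing.
- Minimum is 1/5 (n=1); inf = 1/5 (attained).
- n/(n+4) = 1 - 4/(n+4) -> 1 from below as n -> infinity, and never equals 1.
- So sup = 1 (not attained).
Conclusion: inf(S) = 1/5, attained in S.

1/5


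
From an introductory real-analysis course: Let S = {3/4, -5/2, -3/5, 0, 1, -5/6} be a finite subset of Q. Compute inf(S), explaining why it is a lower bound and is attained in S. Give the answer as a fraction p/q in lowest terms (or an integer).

S is finite, so inf(S) = min(S).
Sorted increasing:
-5/2, -5/6, -3/5, 0, 3/4, 1
The extremum is -5/2.
For every x in S, x >= -5/2. And -5/2 is in S, so it is attained.
Therefore inf(S) = -5/2.

-5/2


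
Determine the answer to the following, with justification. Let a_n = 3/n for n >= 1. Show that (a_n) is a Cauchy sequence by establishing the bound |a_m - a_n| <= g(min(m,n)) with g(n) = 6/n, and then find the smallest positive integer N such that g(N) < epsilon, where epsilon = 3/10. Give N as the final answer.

For any m, n >= 1, by the triangle inequality:
|a_m - a_n| = |3/m - 3/n| <= 3*1/m + 3*1/n <= 6/min(m,n).
So g(n) = 6/n bounds the Cauchy difference. Since g(n) -> 0, (a_n) is Cauchy.
Now solve g(N) < 3/10: 6/N < 3/10 <=> N > 6 / (3/10) = 20.
The smallest integer strictly greater than 20 is N = 21.
Check: g(21) = 6/21 = 2/7 < 3/10; g(20) = 3/10 >= 3/10. So N = 21.

21


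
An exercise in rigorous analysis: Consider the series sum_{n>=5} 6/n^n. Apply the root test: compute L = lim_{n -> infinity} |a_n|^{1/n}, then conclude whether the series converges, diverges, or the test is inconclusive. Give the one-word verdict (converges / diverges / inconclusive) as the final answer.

Let a_n denote the general term. Form |a_n|^(1/n) and simplify:
|a_n|^(1/n) = 6^(1/n)/n
Take the limit as n -> infinity: L = 0.
Since L = 0 < 1, the root test implies convergence.

converges


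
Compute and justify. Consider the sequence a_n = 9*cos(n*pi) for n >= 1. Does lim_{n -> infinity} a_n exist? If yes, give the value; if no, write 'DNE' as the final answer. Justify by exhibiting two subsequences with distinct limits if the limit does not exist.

Examine the behaviour of a_n along subsequences.
cos(n*pi) = (-1)^n, so a_n = 9*(-1)^n. a_{2k} = 9 -> 9. a_{2k+1} = -9 -> -9.
Since these two subsequential limits are 9 and -9, distinct, the full sequence cannot converge (a convergent sequence has all subsequences tending to the same limit). So lim a_n does not exist.

DNE


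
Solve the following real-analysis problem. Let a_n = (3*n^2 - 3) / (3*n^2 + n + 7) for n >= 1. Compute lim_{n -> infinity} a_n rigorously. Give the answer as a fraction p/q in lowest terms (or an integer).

Divide numerator and denominator by n^2, the highest power:
numerator / n^2 = 3 - 3/n^2
denominator / n^2 = 3 + 1/n + 7/n^2
As n -> infinity, all terms of the form c/n^k (k >= 1) tend to 0.
So numerator / n^2 -> 3 and denominator / n^2 -> 3.
Therefore lim a_n = 1.

1


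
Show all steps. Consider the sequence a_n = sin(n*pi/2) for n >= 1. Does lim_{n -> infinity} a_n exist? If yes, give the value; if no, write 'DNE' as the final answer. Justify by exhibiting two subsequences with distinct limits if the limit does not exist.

Examine the behaviour of a_n along subsequences.
a_{4k+1} = sin(pi/2 + 2k*pi) = 1 -> 1. a_{4k+3} = sin(3pi/2 + 2k*pi) = -1 -> -1.
Since these two subsequential limits are 1 and -1, distinct, the full sequence cannot converge (a convergent sequence has all subsequences tending to the same limit). So lim a_n does not exist.

DNE


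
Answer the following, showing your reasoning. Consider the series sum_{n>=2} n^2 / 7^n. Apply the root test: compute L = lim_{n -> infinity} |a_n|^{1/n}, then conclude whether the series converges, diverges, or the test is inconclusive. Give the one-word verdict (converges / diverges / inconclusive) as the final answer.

Let a_n denote the general term. Form |a_n|^(1/n) and simplify:
|a_n|^(1/n) = n^(2/n)/7
Take the limit as n -> infinity: L = 1/7.
Since L = 1/7 < 1, the root test implies convergence.

converges


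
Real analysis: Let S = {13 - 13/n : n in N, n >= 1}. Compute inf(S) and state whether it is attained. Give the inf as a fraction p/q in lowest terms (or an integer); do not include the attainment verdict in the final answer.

Analysis:
- Values: 0, 13/2, 26/3, 39/4, ... strictly increasing.
- Minimum is 0 (n=1); inf = 0 (attained).
- 13 - 13/n -> 13 from below; sup = 13, not attained.
Conclusion: inf(S) = 0, attained in S.

0


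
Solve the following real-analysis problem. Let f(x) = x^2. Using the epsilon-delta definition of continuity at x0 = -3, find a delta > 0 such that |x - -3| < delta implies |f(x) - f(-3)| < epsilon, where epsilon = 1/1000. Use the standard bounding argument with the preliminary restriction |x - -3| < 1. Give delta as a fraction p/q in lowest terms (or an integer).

Factor: |x^2 - (-3)^2| = |x - -3| * |x + -3|.
Impose |x - -3| < 1 first. Then |x + -3| = |(x - -3) + 2*(-3)| <= |x - -3| + 2*|-3| < 1 + 6 = 7.
So |x^2 - (-3)^2| < delta * 7.
We need delta * 7 <= 1/1000, i.e. delta <= 1/1000/7 = 1/7000.
Since 1/7000 < 1, this is tighter than 1; take delta = 1/7000.
So delta = 1/7000 works.

1/7000


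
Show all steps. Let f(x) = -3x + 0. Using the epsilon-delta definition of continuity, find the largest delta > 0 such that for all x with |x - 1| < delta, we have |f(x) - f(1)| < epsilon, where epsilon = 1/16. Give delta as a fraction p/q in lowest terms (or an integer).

We compute f(1) = -3*(1) + 0 = -3.
|f(x) - f(1)| = |-3x + 0 - (-3)| = |-3(x - 1)| = 3|x - 1|.
We need 3|x - 1| < 1/16, i.e. |x - 1| < 1/16 / 3 = 1/48.
So any delta <= 1/48 works. Conversely, if delta > 1/48, then x = 1 + 1/48 satisfies |x - 1| = 1/48 < delta but |f(x) - f(1)| = 3 * 1/48 = 1/16, which is not < 1/16; so no larger delta works.
Hence the largest such delta is 1/48.

1/48


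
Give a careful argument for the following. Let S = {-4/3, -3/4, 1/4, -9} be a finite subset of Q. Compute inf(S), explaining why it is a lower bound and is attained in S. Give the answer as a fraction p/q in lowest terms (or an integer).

S is finite, so inf(S) = min(S).
Sorted increasing:
-9, -4/3, -3/4, 1/4
The extremum is -9.
For every x in S, x >= -9. And -9 is in S, so it is attained.
Therefore inf(S) = -9.

-9


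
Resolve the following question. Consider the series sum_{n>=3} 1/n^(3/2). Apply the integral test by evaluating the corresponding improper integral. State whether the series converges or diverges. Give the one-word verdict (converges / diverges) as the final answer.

Let f(x) = x^(-3/2). Then f is positive, continuous, and decreasing on [3, infinity), so the integral test applies.
Compute the improper integral int_{3}^infinity f(x) dx:
  antiderivative F(x) = -2/sqrt(x).
  As x -> infinity, F(x) -> 0 (since p = 3/2 > 1).
  So int = F(infinity) - F(3) = 0 - (-2*sqrt(3)/3) = 2*sqrt(3)/3.
  Finite, so by the integral test, the series converges.

converges


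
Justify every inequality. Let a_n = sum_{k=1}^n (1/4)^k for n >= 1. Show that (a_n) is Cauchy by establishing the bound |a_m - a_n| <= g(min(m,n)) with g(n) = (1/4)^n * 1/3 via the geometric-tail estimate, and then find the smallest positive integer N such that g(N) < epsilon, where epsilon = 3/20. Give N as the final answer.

For m > n >= 1: |a_m - a_n| = sum_{k=n+1}^m (1/4)^k < sum_{k=n+1}^infinity (1/4)^k = (1/4)^(n+1) / (1 - 1/4) = (1/4)^n * (1/4) * (4/3) = (1/4)^n * 1/3.
So g(n) = (1/4)^n / 3. Since g(n) -> 0, (a_n) is Cauchy.
Now solve g(N) < 3/20: (1/4)^N / 3 < 3/20 <=> 4^N > 1 / (3 * 3/20) = 20/9.
Check powers of 4: 4^0 = 1 <= 20/9, 4^1 = 4 > 20/9.
So the smallest such N is 1. Check: g(1) = 1/(3 * 4) = 1/12 < 3/20.

1


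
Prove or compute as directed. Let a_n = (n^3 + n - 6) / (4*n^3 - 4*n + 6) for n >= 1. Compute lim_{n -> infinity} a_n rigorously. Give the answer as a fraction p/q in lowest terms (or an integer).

Divide numerator and denominator by n^3, the highest power:
numerator / n^3 = 1 + n^(-2) - 6/n^3
denominator / n^3 = 4 - 4/n^2 + 6/n^3
As n -> infinity, all terms of the form c/n^k (k >= 1) tend to 0.
So numerator / n^3 -> 1 and denominator / n^3 -> 4.
Therefore lim a_n = 1/4.

1/4


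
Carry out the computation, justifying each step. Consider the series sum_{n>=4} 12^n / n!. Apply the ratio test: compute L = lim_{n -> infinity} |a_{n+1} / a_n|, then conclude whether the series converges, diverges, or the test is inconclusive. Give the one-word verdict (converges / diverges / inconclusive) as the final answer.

Let a_n denote the general term. Form the ratio a_{n+1}/a_n and simplify:
a_{n+1}/a_n = 12/(n + 1)
Take the limit as n -> infinity: L = 0.
Since L = 0 < 1, the ratio test implies the series converges.

converges


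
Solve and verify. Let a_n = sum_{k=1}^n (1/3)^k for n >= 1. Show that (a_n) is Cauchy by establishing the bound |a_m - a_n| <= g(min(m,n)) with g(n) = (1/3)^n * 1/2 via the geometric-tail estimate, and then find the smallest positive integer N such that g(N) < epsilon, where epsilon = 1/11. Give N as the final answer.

For m > n >= 1: |a_m - a_n| = sum_{k=n+1}^m (1/3)^k < sum_{k=n+1}^infinity (1/3)^k = (1/3)^(n+1) / (1 - 1/3) = (1/3)^n * (1/3) * (3/2) = (1/3)^n * 1/2.
So g(n) = (1/3)^n / 2. Since g(n) -> 0, (a_n) is Cauchy.
Now solve g(N) < 1/11: (1/3)^N / 2 < 1/11 <=> 3^N > 1 / (2 * 1/11) = 11/2.
Check powers of 3: 3^1 = 3 <= 11/2, 3^2 = 9 > 11/2.
So the smallest such N is 2. Check: g(2) = 1/(2 * 9) = 1/18 < 1/11.

2


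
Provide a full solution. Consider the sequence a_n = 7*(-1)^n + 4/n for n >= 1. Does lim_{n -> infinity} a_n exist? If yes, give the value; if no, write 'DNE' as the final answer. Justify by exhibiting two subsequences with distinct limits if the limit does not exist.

Examine the behaviour of a_n along subsequences.
a_{2k} = 7 + 4/(2k) -> 7. a_{2k+1} = -7 + 4/(2k+1) -> -7.
Since these two subsequential limits are 7 and -7, distinct, the full sequence cannot converge (a convergent sequence has all subsequences tending to the same limit). So lim a_n does not exist.

DNE


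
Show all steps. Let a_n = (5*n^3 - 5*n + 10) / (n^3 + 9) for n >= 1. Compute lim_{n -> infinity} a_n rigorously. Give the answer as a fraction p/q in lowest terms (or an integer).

Divide numerator and denominator by n^3, the highest power:
numerator / n^3 = 5 - 5/n^2 + 10/n^3
denominator / n^3 = 1 + 9/n^3
As n -> infinity, all terms of the form c/n^k (k >= 1) tend to 0.
So numerator / n^3 -> 5 and denominator / n^3 -> 1.
Therefore lim a_n = 5.

5


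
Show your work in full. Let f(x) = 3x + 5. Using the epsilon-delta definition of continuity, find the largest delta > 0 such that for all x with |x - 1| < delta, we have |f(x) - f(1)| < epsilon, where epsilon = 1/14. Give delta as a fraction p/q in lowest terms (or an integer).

We compute f(1) = 3*(1) + 5 = 8.
|f(x) - f(1)| = |3x + 5 - (8)| = |3(x - 1)| = 3|x - 1|.
We need 3|x - 1| < 1/14, i.e. |x - 1| < 1/14 / 3 = 1/42.
So any delta <= 1/42 works. Conversely, if delta > 1/42, then x = 1 + 1/42 satisfies |x - 1| = 1/42 < delta but |f(x) - f(1)| = 3 * 1/42 = 1/14, which is not < 1/14; so no larger delta works.
Hence the largest such delta is 1/42.

1/42


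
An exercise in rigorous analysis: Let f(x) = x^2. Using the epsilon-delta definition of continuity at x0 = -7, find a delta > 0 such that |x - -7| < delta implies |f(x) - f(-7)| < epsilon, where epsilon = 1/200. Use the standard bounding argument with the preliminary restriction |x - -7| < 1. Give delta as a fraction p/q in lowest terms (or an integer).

Factor: |x^2 - (-7)^2| = |x - -7| * |x + -7|.
Impose |x - -7| < 1 first. Then |x + -7| = |(x - -7) + 2*(-7)| <= |x - -7| + 2*|-7| < 1 + 14 = 15.
So |x^2 - (-7)^2| < delta * 15.
We need delta * 15 <= 1/200, i.e. delta <= 1/200/15 = 1/3000.
Since 1/3000 < 1, this is tighter than 1; take delta = 1/3000.
So delta = 1/3000 works.

1/3000


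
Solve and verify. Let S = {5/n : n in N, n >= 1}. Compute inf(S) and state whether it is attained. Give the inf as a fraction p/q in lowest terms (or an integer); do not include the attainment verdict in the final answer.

Analysis:
- Values: 5, 5/2, 5/3, 5/4, ... strictly decreasing.
- The maximum is 5 (n=1); sup = 5 (attained).
- The set is bounded below by 0; 5/n -> 0 so 0 is the greatest lower bound.
- 0 is not in the set, so inf = 0 is not attained.
Conclusion: inf(S) = 0, not attained in S.

0


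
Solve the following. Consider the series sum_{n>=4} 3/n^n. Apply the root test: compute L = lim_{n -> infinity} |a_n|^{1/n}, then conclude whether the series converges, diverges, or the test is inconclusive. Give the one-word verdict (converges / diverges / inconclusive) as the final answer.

Let a_n denote the general term. Form |a_n|^(1/n) and simplify:
|a_n|^(1/n) = 3^(1/n)/n
Take the limit as n -> infinity: L = 0.
Since L = 0 < 1, the root test implies convergence.

converges


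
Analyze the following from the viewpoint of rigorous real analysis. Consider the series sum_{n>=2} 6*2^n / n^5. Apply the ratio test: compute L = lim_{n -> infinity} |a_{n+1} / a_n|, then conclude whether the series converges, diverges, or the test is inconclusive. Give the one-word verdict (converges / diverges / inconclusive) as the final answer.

Let a_n denote the general term. Form the ratio a_{n+1}/a_n and simplify:
a_{n+1}/a_n = 2*n^5/(n + 1)^5
Take the limit as n -> infinity: L = 2.
Since L = 2 > 1 (or L = infinity), the ratio test implies the series diverges.

diverges


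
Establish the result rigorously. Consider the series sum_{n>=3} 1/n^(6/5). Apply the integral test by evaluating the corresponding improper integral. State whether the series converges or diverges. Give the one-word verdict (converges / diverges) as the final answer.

Let f(x) = x^(-6/5). Then f is positive, continuous, and decreasing on [3, infinity), so the integral test applies.
Compute the improper integral int_{3}^infinity f(x) dx:
  antiderivative F(x) = -5/x^(1/5).
  As x -> infinity, F(x) -> 0 (since p = 6/5 > 1).
  So int = F(infinity) - F(3) = 0 - (-5*3^(4/5)/3) = 5*3^(4/5)/3.
  Finite, so by the integral test, the series converges.

converges


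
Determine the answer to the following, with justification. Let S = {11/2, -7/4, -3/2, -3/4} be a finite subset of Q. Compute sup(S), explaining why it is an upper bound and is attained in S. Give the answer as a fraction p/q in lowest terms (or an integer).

S is finite, so sup(S) = max(S).
Sorted decreasing:
11/2, -3/4, -3/2, -7/4
The extremum is 11/2.
For every x in S, x <= 11/2. And 11/2 is in S, so it is attained.
Therefore sup(S) = 11/2.

11/2


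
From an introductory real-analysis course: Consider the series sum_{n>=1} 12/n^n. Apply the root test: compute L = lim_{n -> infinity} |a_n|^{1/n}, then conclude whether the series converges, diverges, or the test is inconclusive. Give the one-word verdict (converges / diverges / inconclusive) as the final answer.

Let a_n denote the general term. Form |a_n|^(1/n) and simplify:
|a_n|^(1/n) = 12^(1/n)/n
Take the limit as n -> infinity: L = 0.
Since L = 0 < 1, the root test implies convergence.

converges


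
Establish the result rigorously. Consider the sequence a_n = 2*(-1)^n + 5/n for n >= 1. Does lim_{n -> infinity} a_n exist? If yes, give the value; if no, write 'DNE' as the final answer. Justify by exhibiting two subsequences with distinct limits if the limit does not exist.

Examine the behaviour of a_n along subsequences.
a_{2k} = 2 + 5/(2k) -> 2. a_{2k+1} = -2 + 5/(2k+1) -> -2.
Since these two subsequential limits are 2 and -2, distinct, the full sequence cannot converge (a convergent sequence has all subsequences tending to the same limit). So lim a_n does not exist.

DNE


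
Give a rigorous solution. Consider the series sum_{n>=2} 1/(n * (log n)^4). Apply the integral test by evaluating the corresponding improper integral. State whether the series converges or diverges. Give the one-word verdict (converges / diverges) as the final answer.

Let f(x) = 1/(x*log(x)^4). Then f is positive, continuous, and decreasing on [2, infinity), so the integral test applies.
Compute the improper integral int_{2}^infinity f(x) dx:
  antiderivative F(x) = -1/(3*log(x)^3).
  F(x) -> 0 as x -> infinity.  int = 0 - F(2) = 1/(3*log(2)^3) < infinity. By the integral test, the series converges.

converges


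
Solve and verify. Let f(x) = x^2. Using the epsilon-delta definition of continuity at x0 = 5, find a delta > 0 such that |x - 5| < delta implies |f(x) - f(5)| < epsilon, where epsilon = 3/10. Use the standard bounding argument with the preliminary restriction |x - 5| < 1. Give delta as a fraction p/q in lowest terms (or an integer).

Factor: |x^2 - (5)^2| = |x - 5| * |x + 5|.
Impose |x - 5| < 1 first. Then |x + 5| = |(x - 5) + 2*(5)| <= |x - 5| + 2*|5| < 1 + 10 = 11.
So |x^2 - (5)^2| < delta * 11.
We need delta * 11 <= 3/10, i.e. delta <= 3/10/11 = 3/110.
Since 3/110 < 1, this is tighter than 1; take delta = 3/110.
So delta = 3/110 works.

3/110


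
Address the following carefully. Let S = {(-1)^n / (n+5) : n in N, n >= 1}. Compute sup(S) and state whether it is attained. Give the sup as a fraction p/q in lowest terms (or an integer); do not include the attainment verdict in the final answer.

Analysis:
- Values: -1/6, 1/7, -1/8, 1/9, -1/10, ...
- Positive terms (even n): 1/(2+5), 1/(4+5), ... decreasing -> max = 1/7 (n=2).
- Negative terms (odd n): -1/(1+5), -1/(3+5), ... increasing -> min = -1/6 (n=1).
- So sup = 1/7 (attained at n=2); inf = -1/6 (attained at n=1).
Conclusion: sup(S) = 1/7, attained in S.

1/7


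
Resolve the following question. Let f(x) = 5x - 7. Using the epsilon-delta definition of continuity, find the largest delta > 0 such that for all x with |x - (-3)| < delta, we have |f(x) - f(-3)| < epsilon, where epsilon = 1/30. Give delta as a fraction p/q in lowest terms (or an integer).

We compute f(-3) = 5*(-3) - 7 = -22.
|f(x) - f(-3)| = |5x - 7 - (-22)| = |5(x - (-3))| = 5|x - (-3)|.
We need 5|x - (-3)| < 1/30, i.e. |x - (-3)| < 1/30 / 5 = 1/150.
So any delta <= 1/150 works. Conversely, if delta > 1/150, then x = -3 + 1/150 satisfies |x - (-3)| = 1/150 < delta but |f(x) - f(-3)| = 5 * 1/150 = 1/30, which is not < 1/30; so no larger delta works.
Hence the largest such delta is 1/150.

1/150


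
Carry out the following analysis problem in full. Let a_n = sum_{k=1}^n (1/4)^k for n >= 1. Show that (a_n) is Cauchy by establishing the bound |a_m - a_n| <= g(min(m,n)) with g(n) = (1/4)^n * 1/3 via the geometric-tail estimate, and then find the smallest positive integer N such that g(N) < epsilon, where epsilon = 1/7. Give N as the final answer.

For m > n >= 1: |a_m - a_n| = sum_{k=n+1}^m (1/4)^k < sum_{k=n+1}^infinity (1/4)^k = (1/4)^(n+1) / (1 - 1/4) = (1/4)^n * (1/4) * (4/3) = (1/4)^n * 1/3.
So g(n) = (1/4)^n / 3. Since g(n) -> 0, (a_n) is Cauchy.
Now solve g(N) < 1/7: (1/4)^N / 3 < 1/7 <=> 4^N > 1 / (3 * 1/7) = 7/3.
Check powers of 4: 4^0 = 1 <= 7/3, 4^1 = 4 > 7/3.
So the smallest such N is 1. Check: g(1) = 1/(3 * 4) = 1/12 < 1/7.

1


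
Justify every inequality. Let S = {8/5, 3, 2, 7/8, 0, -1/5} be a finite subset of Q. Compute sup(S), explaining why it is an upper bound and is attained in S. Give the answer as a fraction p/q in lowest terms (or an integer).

S is finite, so sup(S) = max(S).
Sorted decreasing:
3, 2, 8/5, 7/8, 0, -1/5
The extremum is 3.
For every x in S, x <= 3. And 3 is in S, so it is attained.
Therefore sup(S) = 3.

3


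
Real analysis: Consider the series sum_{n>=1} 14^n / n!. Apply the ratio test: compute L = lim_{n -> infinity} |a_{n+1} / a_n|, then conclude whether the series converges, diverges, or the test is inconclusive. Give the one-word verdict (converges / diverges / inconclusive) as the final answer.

Let a_n denote the general term. Form the ratio a_{n+1}/a_n and simplify:
a_{n+1}/a_n = 14/(n + 1)
Take the limit as n -> infinity: L = 0.
Since L = 0 < 1, the ratio test implies the series converges.

converges


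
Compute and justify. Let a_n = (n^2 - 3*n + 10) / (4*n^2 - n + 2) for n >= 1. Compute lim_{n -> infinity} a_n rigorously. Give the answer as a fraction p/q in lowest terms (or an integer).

Divide numerator and denominator by n^2, the highest power:
numerator / n^2 = 1 - 3/n + 10/n^2
denominator / n^2 = 4 - 1/n + 2/n^2
As n -> infinity, all terms of the form c/n^k (k >= 1) tend to 0.
So numerator / n^2 -> 1 and denominator / n^2 -> 4.
Therefore lim a_n = 1/4.

1/4
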